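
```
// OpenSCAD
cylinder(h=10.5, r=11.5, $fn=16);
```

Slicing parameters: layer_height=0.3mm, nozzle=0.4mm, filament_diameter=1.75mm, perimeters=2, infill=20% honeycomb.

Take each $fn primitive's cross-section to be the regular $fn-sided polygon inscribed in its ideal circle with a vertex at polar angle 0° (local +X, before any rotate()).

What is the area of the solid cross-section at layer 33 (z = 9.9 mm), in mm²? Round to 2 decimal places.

404.88 mm²

At z = 9.9 mm: the r=11.5 cylinder contributes a regular 16-gon of circumradius 11.5 (area = (16/2)·11.500²·sin(360°/16) = 404.88 mm²). Overall, the cross-section is a single solid region. Net area = 404.88 mm².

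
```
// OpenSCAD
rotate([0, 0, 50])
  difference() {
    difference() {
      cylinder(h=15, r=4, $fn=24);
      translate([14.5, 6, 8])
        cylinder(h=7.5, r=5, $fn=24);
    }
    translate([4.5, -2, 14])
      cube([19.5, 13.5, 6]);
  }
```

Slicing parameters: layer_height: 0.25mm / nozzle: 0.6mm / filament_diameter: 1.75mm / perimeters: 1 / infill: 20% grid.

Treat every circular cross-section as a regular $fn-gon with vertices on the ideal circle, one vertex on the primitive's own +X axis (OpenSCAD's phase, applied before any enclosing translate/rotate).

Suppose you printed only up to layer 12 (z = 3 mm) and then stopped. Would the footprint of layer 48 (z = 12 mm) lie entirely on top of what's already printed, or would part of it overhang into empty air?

Compare the two slices. At z = 3: the cylinder: section is a regular 24-gon, circumradius r=4 (area = (24/2)·4.000²·sin(360°/24) = 49.69 mm²); the cylinder at (14.5, 6) is absent (z outside [8, 15.5]); Subtracting the remaining from the first: none of the subtracted shapes is present at this height, so the r=4 cylinder is unchanged — area = 49.69 mm²; the cube at (4.5, -2) is absent (z outside [14, 20]); After the difference (first − rest): none of the subtracted shapes is present at this height, so the result so far is unchanged — area = 49.69 mm²; (rotated 50° about Z; rotation is an isometry so areas/perimeters/island counts are preserved). At z = 12: the r=4 cylinder contributes a regular 24-gon of circumradius 4 (area = (24/2)·4.000²·sin(360°/24) = 49.69 mm²); the r=5 cylinder at (14.5, 6) contributes a regular 24-gon of circumradius 5 (area = (24/2)·5.000²·sin(360°/24) = 77.65 mm²); After the difference (first − rest): starting from the r=4 cylinder (49.69 mm²), the r=5 cylinder at (14.5, 6) misses the remaining region (no effect) — area = 49.69 mm²; the cube at (4.5, -2) is absent (z outside [14, 20]); Subtracting the remaining from the first: none of the subtracted shapes is present at this height, so the result so far is unchanged — area = 49.69 mm²; (whole slice rotated 50° about Z — lengths, areas and connectivity unchanged). Checking containment: the cross-section at z = 12 is a subset of the cross-section at z = 3.

entirely on top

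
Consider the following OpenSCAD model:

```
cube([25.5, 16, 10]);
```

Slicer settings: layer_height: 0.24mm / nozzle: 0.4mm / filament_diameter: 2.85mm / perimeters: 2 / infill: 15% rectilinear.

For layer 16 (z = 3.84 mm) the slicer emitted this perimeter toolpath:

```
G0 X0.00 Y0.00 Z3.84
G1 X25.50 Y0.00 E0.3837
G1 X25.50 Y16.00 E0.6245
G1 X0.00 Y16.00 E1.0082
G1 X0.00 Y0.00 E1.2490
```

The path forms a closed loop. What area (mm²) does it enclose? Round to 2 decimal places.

408.00 mm²

Apply the shoelace formula to the sequence of (X, Y) vertices; enclosed area = 408.00 mm².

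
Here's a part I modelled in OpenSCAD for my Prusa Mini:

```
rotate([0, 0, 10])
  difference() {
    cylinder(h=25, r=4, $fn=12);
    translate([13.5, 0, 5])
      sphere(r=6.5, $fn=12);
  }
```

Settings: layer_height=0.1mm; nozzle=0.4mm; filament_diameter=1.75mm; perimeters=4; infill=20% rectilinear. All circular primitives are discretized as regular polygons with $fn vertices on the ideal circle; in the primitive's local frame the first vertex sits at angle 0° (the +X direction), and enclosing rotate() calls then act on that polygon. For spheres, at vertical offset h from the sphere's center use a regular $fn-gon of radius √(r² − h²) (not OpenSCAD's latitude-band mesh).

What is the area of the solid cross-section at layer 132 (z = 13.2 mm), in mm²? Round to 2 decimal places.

48.00 mm²

At z = 13.2 mm: the r=4 cylinder gives a regular 12-gon of circumradius 4 (constant along its height) (area = (12/2)·4.000²·sin(360°/12) = 48.00 mm²); the sphere at (13.5, 0) is absent (|z−center|=8.200 > r=6.5); Taking the first minus the rest: none of the subtracted shapes is present at this height, so the r=4 cylinder is unchanged — area = 48.00 mm²; (whole slice rotated 10° about Z — lengths, areas and connectivity unchanged). Overall, the cross-section is a single solid region. Net area = 48.00 mm².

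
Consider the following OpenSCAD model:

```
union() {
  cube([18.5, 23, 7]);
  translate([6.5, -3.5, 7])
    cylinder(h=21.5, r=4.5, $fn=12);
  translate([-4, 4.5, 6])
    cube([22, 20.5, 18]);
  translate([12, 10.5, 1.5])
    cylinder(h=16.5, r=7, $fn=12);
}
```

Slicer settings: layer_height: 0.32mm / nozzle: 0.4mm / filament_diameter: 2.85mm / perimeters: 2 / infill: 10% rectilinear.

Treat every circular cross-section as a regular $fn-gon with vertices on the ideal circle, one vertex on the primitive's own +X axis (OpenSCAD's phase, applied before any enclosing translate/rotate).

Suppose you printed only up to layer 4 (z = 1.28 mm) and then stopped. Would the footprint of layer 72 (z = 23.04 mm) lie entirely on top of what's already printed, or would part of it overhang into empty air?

Compare the two slices. At z = 1.28: the cube is present — its section is the full 18.5×23 rectangle (area 425.50 mm²); the cylinder at (6.5, -3.5) is not intersected at this z (z outside [7, 28.5]); the cube at (-4, 4.5) is absent (z outside [6, 24]); the cylinder at (12, 10.5) does not reach this height (z outside [1.5, 18]); Combining (union): only the 18.5×23 cube is present, so the union is just that shape — area = 425.50 mm². At z = 23.04: the cube is absent (z outside [0, 7]); the r=4.5 cylinder at (6.5, -3.5) gives a regular 12-gon of circumradius 4.5 (constant along its height) (area = (12/2)·4.500²·sin(360°/12) = 60.75 mm²); the cube at (-4, 4.5) (footprint 22×20.5) is included at this height (area 451.00 mm²); the cylinder at (12, 10.5) is absent (z outside [1.5, 18]); Merging all regions: the 2 present regions are separate (no shared area or edge), so areas and boundary lengths simply add and each stays a separate island — area = 511.75 mm². Checking containment: at z = 23.04 the cross-section extends beyond the z = 1.28 cross-section by about 175.45 mm².

part overhangs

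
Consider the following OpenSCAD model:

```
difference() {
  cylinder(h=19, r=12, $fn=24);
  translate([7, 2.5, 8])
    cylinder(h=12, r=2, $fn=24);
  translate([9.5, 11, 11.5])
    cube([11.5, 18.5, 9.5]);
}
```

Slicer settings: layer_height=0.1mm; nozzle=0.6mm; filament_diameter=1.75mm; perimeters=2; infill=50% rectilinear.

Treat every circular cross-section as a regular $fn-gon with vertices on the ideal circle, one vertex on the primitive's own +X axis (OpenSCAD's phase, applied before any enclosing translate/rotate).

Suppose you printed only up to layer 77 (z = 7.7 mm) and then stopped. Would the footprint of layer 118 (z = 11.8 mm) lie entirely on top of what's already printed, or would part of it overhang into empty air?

Compare the two slices. At z = 7.7: the r=12 cylinder contributes a regular 24-gon of circumradius 12 (area = (24/2)·12.000²·sin(360°/24) = 447.24 mm²); the cylinder at (7, 2.5) is absent (z outside [8, 20]); the cube at (9.5, 11) does not reach this height (z outside [11.5, 21]); After the difference (first − rest): none of the subtracted shapes is present at this height, so the r=12 cylinder is unchanged — area = 447.24 mm². At z = 11.8: the r=12 cylinder contributes a regular 24-gon of circumradius 12 (area = (24/2)·12.000²·sin(360°/24) = 447.24 mm²); the cylinder at (7, 2.5): section is a regular 24-gon, circumradius r=2 (area = (24/2)·2.000²·sin(360°/24) = 12.42 mm²); the cube at (9.5, 11) (footprint 11.5×18.5) is included at this height (area 212.75 mm²); Taking the first minus the rest: starting from the r=12 cylinder (447.24 mm²), the r=2 cylinder at (7, 2.5) lies wholly inside it (removes its full 12.42 mm² and its 12.53 mm outline becomes a hole wall); the 11.5×18.5 cube at (9.5, 11) misses the remaining region (no effect) — area = 434.82 mm². Checking containment: the cross-section at z = 11.8 is a subset of the cross-section at z = 7.7.

entirely on top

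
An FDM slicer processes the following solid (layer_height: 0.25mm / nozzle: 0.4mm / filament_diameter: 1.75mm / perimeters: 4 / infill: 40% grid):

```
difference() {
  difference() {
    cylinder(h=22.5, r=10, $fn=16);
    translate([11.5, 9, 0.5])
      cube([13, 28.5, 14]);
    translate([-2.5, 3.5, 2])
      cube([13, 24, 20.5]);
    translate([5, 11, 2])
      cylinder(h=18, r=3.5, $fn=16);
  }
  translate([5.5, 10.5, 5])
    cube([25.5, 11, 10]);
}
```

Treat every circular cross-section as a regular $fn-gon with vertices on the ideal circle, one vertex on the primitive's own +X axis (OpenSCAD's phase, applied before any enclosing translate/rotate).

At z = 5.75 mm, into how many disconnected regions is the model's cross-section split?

At z = 5.75 mm: the r=10 cylinder gives a regular 16-gon of circumradius 10 (constant along its height); the cube at (11.5, 9) is present — its section is the full 13×28.5 rectangle; the cube at (-2.5, 3.5) (footprint 13×24) is included at this height; the cylinder at (5, 11): section is a regular 16-gon, circumradius r=3.5; After the difference (first − rest): starting from the r=10 cylinder, the 13×28.5 cube at (11.5, 9) misses the remaining region (no effect); the 13×24 cube at (-2.5, 3.5) partially overlaps it — only the 58.38 mm² overlap (of its 312.00 mm²) is removed, clipping the outline; the r=3.5 cylinder at (5, 11) misses the remaining region (no effect) — 1 connected region; the 25.5×11 cube at (5.5, 10.5) contributes its full rectangle; After the difference (first − rest): starting from that combined region, the 25.5×11 cube at (5.5, 10.5) misses the remaining region (no effect) — 1 connected region. The result has 1 disconnected region.

1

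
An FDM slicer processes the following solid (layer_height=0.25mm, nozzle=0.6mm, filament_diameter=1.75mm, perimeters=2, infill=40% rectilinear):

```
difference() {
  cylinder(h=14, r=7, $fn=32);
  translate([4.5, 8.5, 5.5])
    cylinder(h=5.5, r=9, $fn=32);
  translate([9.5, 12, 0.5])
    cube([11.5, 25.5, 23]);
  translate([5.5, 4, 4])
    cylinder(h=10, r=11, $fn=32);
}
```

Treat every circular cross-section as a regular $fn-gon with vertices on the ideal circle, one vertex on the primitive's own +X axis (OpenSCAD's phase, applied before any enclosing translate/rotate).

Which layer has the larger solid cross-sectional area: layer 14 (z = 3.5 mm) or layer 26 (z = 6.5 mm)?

layer 14 (z = 3.5 mm)

Layer 14 (z = 3.5): the cylinder: section is a regular 32-gon, circumradius r=7 (area = (32/2)·7.000²·sin(360°/32) = 152.95 mm²); the cylinder at (4.5, 8.5) is absent (z outside [5.5, 11]); the cube at (9.5, 12) (footprint 11.5×25.5) is included at this height (area 293.25 mm²); the cylinder at (5.5, 4) is not intersected at this z (z outside [4, 14]); After the difference (first − rest): starting from the r=7 cylinder (152.95 mm²), the 11.5×25.5 cube at (9.5, 12) misses the remaining region (no effect) — area = 152.95 mm². So its area = 152.95 mm². Layer 26 (z = 6.5): the r=7 cylinder contributes a regular 32-gon of circumradius 7 (area = (32/2)·7.000²·sin(360°/32) = 152.95 mm²); the r=9 cylinder at (4.5, 8.5) contributes a regular 32-gon of circumradius 9 (area = (32/2)·9.000²·sin(360°/32) = 252.84 mm²); the cube at (9.5, 12) is present — its section is the full 11.5×25.5 rectangle (area 293.25 mm²); the cylinder at (5.5, 4): section is a regular 32-gon, circumradius r=11 (area = (32/2)·11.000²·sin(360°/32) = 377.69 mm²); Subtracting the remaining from the first: starting from the r=7 cylinder (152.95 mm²), the r=9 cylinder at (4.5, 8.5) partially overlaps it — only the 55.48 mm² overlap (of its 252.84 mm²) is removed, clipping the outline; the 11.5×25.5 cube at (9.5, 12) misses the remaining region (no effect); the r=11 cylinder at (5.5, 4) partially overlaps it — only the 67.78 mm² overlap (of its 377.69 mm²) is removed, clipping the outline — area = 29.69 mm². So its area = 29.69 mm². Layer 14 is larger (152.95 vs 29.69 mm²).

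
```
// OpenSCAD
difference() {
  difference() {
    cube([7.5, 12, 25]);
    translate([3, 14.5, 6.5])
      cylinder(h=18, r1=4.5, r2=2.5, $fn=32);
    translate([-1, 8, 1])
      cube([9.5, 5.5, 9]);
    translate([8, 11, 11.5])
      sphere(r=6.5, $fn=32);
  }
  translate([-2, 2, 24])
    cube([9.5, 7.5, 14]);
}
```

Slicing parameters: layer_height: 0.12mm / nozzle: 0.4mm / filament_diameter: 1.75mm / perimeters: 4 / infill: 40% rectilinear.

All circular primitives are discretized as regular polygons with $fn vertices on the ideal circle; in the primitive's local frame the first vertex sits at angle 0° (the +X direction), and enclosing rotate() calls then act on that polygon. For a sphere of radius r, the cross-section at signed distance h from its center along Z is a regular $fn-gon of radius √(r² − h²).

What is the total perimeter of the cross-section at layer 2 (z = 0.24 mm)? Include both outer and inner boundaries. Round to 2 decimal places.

39.00 mm

At z = 0.24 mm: the cube is present — its section is the full 7.5×12 rectangle (perimeter 39.00 mm); the cone at (3, 14.5) does not reach this height (z outside [6.5, 24.5]); the cube at (-1, 8) is not intersected at this z (z outside [1, 10]); the sphere at (8, 11) is not intersected at this z (|z−center|=11.260 > r=6.5); Taking the first minus the rest: none of the subtracted shapes is present at this height, so the 7.5×12 cube is unchanged — boundary = 39.00 mm; the cube at (-2, 2) does not reach this height (z outside [24, 38]); Taking the first minus the rest: none of the subtracted shapes is present at this height, so the result so far is unchanged — boundary = 39.00 mm. Overall, the cross-section is a single solid region. Total boundary length (outer) = 39.00 mm.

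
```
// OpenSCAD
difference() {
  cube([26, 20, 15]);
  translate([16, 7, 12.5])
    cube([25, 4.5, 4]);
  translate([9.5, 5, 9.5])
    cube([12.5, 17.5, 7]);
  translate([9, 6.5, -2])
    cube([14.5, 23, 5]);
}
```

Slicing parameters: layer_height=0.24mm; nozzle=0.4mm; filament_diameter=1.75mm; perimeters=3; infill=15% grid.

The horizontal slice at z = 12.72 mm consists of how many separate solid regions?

At z = 12.72 mm: the cube (footprint 26×20) is included at this height; the 25×4.5 cube at (16, 7) contributes its full rectangle; the cube at (9.5, 5) (footprint 12.5×17.5) is included at this height; the cube at (9, 6.5) does not reach this height (z outside [-2, 3]); After the difference (first − rest): starting from the 26×20 cube, the 25×4.5 cube at (16, 7) partially overlaps it — only the 45.00 mm² overlap (of its 112.50 mm²) is removed, clipping the outline; the 12.5×17.5 cube at (9.5, 5) partially overlaps it — only the 160.50 mm² overlap (of its 218.75 mm²) is removed, clipping the outline — 2 connected regions. The result has 2 disconnected regions.

2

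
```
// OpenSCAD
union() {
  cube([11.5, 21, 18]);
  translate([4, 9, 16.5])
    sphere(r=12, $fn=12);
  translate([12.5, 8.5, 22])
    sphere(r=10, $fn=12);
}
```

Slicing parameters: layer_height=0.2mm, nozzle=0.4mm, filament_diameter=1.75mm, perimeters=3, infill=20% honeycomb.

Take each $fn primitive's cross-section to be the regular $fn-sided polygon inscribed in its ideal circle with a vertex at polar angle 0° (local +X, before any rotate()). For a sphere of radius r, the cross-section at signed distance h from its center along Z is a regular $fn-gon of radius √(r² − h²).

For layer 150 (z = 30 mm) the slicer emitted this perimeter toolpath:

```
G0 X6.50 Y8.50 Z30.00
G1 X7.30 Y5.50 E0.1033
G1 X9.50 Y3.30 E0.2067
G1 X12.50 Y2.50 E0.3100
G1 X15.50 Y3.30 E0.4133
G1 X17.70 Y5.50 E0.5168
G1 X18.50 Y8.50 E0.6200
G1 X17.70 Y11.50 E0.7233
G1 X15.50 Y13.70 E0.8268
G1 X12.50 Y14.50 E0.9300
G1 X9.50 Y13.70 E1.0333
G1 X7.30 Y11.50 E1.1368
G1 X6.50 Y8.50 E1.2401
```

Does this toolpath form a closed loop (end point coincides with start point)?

Start point (G0): (6.50, 8.50). End point (last G1): the path returns to the start — closed.

yes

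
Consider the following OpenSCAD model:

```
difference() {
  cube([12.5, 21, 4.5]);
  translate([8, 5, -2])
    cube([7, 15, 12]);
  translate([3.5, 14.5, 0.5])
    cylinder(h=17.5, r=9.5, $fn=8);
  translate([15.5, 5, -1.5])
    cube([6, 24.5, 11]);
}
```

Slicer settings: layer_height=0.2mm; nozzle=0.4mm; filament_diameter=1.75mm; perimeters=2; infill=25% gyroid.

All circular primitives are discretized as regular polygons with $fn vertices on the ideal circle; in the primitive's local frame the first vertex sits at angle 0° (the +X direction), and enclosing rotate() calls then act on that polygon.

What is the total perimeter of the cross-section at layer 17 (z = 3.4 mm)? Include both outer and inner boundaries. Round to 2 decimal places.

At z = 3.4 mm: the cube (footprint 12.5×21) is included at this height (perimeter 67.00 mm); the 7×15 cube at (8, 5) contributes its full rectangle (perimeter 44.00 mm); the r=9.5 cylinder at (3.5, 14.5) contributes a regular 8-gon of circumradius 9.5 (perimeter = 2·8·9.500·sin(180°/8) = 58.17 mm); the cube at (15.5, 5) is present — its section is the full 6×24.5 rectangle (perimeter 61.00 mm); Subtracting the remaining from the first: starting from the 12.5×21 cube, the 7×15 cube at (8, 5) partially overlaps it — only the 67.50 mm² overlap (of its 105.00 mm²) is removed, clipping the outline; the r=9.5 cylinder at (3.5, 14.5) partially overlaps it — only the 123.78 mm² overlap (of its 255.27 mm²) is removed, clipping the outline; the 6×24.5 cube at (15.5, 5) misses the remaining region (no effect) — boundary = 45.03 mm. Overall, the cross-section has 2 separate islands. Total boundary length (outer) = 45.03 mm.

45.03 mm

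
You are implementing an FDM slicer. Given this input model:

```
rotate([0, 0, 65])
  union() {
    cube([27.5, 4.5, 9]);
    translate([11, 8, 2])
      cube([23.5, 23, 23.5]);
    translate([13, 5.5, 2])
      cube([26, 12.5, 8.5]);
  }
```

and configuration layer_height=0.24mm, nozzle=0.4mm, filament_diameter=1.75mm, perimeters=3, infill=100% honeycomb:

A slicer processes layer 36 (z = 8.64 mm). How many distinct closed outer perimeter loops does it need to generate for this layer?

2

At z = 8.64 mm: the cube is present — its section is the full 27.5×4.5 rectangle; the cube at (11, 8) is present — its section is the full 23.5×23 rectangle; the 26×12.5 cube at (13, 5.5) contributes its full rectangle; Merging all regions: the regions partially overlap (shared area 215.00 mm²), so overlapping operands fuse into one piece — 2 connected regions; (whole slice rotated 65° about Z — lengths, areas and connectivity unchanged). The result has 2 disconnected regions.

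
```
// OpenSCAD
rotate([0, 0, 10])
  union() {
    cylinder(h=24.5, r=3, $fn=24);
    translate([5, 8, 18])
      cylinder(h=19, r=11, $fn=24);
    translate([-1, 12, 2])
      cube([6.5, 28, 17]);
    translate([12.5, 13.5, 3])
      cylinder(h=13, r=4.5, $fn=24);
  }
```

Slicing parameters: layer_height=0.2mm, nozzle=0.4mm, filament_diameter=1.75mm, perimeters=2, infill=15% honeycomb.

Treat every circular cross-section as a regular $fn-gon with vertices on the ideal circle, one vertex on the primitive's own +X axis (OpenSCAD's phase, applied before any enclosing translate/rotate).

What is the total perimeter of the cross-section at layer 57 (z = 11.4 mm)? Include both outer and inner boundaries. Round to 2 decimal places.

115.99 mm

At z = 11.4 mm: the cylinder: section is a regular 24-gon, circumradius r=3 (perimeter = 2·24·3.000·sin(180°/24) = 18.80 mm); the cylinder at (5, 8) does not reach this height (z outside [18, 37]); the cube at (-1, 12) is present — its section is the full 6.5×28 rectangle (perimeter 69.00 mm); the r=4.5 cylinder at (12.5, 13.5) gives a regular 24-gon of circumradius 4.5 (constant along its height) (perimeter = 2·24·4.500·sin(180°/24) = 28.19 mm); Taking the union: the 3 present regions are separate (no shared area or edge), so areas and boundary lengths simply add and each stays a separate island — boundary = 115.99 mm; (rotated 10° about Z; rotation is an isometry so areas/perimeters/island counts are preserved). Overall, the cross-section has 3 separate islands. Total boundary length (outer) = 115.99 mm.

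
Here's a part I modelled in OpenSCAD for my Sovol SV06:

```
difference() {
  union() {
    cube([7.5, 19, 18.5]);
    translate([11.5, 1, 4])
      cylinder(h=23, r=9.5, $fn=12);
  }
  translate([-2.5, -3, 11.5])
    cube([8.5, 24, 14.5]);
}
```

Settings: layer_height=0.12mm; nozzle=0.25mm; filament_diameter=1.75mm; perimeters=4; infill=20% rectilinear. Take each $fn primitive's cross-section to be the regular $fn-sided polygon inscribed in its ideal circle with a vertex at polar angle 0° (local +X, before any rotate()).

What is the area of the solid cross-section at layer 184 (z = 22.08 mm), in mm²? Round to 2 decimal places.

237.20 mm²

At z = 22.08 mm: the cube is not intersected at this z (z outside [0, 18.5]); the cylinder at (11.5, 1): section is a regular 12-gon, circumradius r=9.5 (area = (12/2)·9.500²·sin(360°/12) = 270.75 mm²); Taking the union: only the r=9.5 cylinder at (11.5, 1) is present, so the union is just that shape — area = 270.75 mm²; the cube at (-2.5, -3) (footprint 8.5×24) is included at this height (area 204.00 mm²); After the difference (first − rest): starting from the result so far (270.75 mm²), the 8.5×24 cube at (-2.5, -3) partially overlaps it — only the 33.55 mm² overlap (of its 204.00 mm²) is removed, clipping the outline — area = 237.20 mm². Overall, the cross-section is a single solid region. Net area = 237.20 mm².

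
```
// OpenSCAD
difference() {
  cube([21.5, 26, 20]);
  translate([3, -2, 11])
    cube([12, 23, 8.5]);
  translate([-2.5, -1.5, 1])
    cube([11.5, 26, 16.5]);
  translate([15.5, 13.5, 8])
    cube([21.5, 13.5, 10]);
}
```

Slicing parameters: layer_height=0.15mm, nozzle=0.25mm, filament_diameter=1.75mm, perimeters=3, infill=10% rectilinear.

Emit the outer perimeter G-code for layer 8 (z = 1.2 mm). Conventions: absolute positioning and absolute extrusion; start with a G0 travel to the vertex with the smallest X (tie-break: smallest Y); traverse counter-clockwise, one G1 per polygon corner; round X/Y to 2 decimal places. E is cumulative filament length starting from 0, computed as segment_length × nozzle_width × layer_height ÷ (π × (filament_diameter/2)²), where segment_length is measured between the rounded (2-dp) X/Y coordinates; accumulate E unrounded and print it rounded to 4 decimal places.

G0 X0.00 Y24.50 Z1.20
G1 X9.00 Y24.50 E0.1403
G1 X9.00 Y0.00 E0.5223
G1 X21.50 Y0.00 E0.7172
G1 X21.50 Y26.00 E1.1225
G1 X0.00 Y26.00 E1.4577
G1 X0.00 Y24.50 E1.4811

At z = 1.2 mm: the 21.5×26 cube contributes its full rectangle; the cube at (3, -2) is absent (z outside [11, 19.5]); the cube at (-2.5, -1.5) (footprint 11.5×26) is included at this height; the cube at (15.5, 13.5) does not reach this height (z outside [8, 18]); After the difference (first − rest): starting from the 21.5×26 cube, the 11.5×26 cube at (-2.5, -1.5) partially overlaps it — only the 220.50 mm² overlap (of its 299.00 mm²) is removed, clipping the outline — 1 connected region. The outline is a single polygon with 6 vertices. Extrusion per mm of travel: 0.25 × 0.15 / (π × 0.875²) = 0.015591. Accumulating E over each segment gives final E = 1.4811.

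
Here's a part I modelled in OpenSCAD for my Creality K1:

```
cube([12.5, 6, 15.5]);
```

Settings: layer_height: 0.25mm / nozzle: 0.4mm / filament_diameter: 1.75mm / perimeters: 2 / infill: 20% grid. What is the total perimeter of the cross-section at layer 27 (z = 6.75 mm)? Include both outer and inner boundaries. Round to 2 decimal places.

At z = 6.75 mm: the cube is present — its section is the full 12.5×6 rectangle (perimeter 37.00 mm). Overall, the cross-section is a single solid region. Total boundary length (outer) = 37.00 mm.

37.00 mm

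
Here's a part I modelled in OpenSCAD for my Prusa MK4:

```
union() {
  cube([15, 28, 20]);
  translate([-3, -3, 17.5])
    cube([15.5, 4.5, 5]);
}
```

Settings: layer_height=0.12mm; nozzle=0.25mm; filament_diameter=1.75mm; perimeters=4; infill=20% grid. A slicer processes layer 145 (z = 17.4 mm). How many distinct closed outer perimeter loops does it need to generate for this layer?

At z = 17.4 mm: the cube (footprint 15×28) is included at this height; the cube at (-3, -3) does not reach this height (z outside [17.5, 22.5]); Taking the union: only the 15×28 cube is present, so the union is just that shape — 1 connected region. The result has 1 disconnected region.

1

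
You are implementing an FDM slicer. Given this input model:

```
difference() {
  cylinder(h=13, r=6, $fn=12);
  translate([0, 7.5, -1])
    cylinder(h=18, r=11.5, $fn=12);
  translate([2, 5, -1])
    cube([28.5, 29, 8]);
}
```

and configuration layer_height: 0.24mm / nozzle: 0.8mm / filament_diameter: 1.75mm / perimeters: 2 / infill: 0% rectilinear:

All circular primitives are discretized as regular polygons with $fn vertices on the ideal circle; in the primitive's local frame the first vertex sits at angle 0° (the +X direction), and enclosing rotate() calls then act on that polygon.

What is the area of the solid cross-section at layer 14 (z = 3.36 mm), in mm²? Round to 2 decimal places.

17.30 mm²

At z = 3.36 mm: the r=6 cylinder gives a regular 12-gon of circumradius 6 (constant along its height) (area = (12/2)·6.000²·sin(360°/12) = 108.00 mm²); the cylinder at (0, 7.5): section is a regular 12-gon, circumradius r=11.5 (area = (12/2)·11.500²·sin(360°/12) = 396.75 mm²); the cube at (2, 5) (footprint 28.5×29) is included at this height (area 826.50 mm²); Subtracting the remaining from the first: starting from the r=6 cylinder (108.00 mm²), the r=11.5 cylinder at (0, 7.5) partially overlaps it — only the 90.70 mm² overlap (of its 396.75 mm²) is removed, clipping the outline; the 28.5×29 cube at (2, 5) misses the remaining region (no effect) — area = 17.30 mm². Overall, the cross-section is a single solid region. Net area = 17.30 mm².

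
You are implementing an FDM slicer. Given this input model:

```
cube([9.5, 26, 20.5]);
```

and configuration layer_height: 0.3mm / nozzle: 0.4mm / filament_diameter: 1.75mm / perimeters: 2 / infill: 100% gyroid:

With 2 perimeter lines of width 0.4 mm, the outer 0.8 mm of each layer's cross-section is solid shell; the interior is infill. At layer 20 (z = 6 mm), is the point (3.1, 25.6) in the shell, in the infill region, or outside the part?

shell

At z = 6 mm: the cube (footprint 9.5×26) is included at this height. Overall, the cross-section is a single solid region. The nearest boundary edge runs (9.50, 26.00)→(0.00, 26.00); distance from the point to it = 0.40 mm. The point is inside the cross-section, 0.40 mm from the nearest boundary — within the 0.8 mm shell band (2 × 0.4).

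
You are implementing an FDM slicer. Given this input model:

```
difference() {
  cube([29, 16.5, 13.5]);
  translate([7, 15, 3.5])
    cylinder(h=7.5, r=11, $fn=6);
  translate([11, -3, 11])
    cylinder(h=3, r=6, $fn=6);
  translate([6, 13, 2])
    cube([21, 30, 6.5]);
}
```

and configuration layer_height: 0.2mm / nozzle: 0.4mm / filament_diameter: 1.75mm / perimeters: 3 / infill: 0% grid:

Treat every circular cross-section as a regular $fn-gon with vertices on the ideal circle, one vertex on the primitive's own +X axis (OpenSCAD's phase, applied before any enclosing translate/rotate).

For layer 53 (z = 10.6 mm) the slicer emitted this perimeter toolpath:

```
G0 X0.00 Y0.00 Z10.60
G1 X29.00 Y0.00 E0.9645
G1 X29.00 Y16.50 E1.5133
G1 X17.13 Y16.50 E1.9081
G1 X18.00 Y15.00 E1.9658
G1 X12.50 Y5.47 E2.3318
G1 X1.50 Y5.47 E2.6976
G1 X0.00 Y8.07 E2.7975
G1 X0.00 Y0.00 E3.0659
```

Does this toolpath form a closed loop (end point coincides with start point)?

yes

Start point (G0): (0.00, 0.00). End point (last G1): the path returns to the start — closed.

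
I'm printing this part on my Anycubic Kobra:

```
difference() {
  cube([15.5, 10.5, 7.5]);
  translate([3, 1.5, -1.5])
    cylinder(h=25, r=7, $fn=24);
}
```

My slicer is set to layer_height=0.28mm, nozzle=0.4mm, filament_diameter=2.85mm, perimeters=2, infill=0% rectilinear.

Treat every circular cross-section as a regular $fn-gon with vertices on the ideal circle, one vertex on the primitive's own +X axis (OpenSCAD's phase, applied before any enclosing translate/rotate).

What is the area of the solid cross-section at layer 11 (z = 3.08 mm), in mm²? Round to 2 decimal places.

89.64 mm²

At z = 3.08 mm: the cube (footprint 15.5×10.5) is included at this height (area 162.75 mm²); the r=7 cylinder at (3, 1.5) gives a regular 24-gon of circumradius 7 (constant along its height) (area = (24/2)·7.000²·sin(360°/24) = 152.19 mm²); After the difference (first − rest): starting from the 15.5×10.5 cube (162.75 mm²), the r=7 cylinder at (3, 1.5) partially overlaps it — only the 73.11 mm² overlap (of its 152.19 mm²) is removed, clipping the outline — area = 89.64 mm². Overall, the cross-section is a single solid region. Net area = 89.64 mm².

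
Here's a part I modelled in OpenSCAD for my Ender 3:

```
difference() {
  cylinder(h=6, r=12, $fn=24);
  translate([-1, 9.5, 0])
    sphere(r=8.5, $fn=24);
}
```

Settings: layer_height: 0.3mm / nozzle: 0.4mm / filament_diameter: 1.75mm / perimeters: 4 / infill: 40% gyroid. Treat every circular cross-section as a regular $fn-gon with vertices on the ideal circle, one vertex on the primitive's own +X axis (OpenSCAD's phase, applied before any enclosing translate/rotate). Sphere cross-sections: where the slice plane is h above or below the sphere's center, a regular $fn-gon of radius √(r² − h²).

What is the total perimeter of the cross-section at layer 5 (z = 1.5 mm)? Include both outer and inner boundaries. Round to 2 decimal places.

80.98 mm

At z = 1.5 mm: the r=12 cylinder contributes a regular 24-gon of circumradius 12 (perimeter = 2·24·12.000·sin(180°/24) = 75.18 mm); the r=8.5 sphere at (-1, 9.5) contributes a regular 24-gon of circumradius √(8.5²−1.5²) = 8.367 (perimeter = 2·24·8.367·sin(180°/24) = 52.42 mm); Taking the first minus the rest: starting from the r=12 cylinder, the r=8.5 sphere at (-1, 9.5) partially overlaps it — only the 130.81 mm² overlap (of its 217.41 mm²) is removed, clipping the outline — boundary = 80.98 mm. Overall, the cross-section is a single solid region. Total boundary length (outer) = 80.98 mm.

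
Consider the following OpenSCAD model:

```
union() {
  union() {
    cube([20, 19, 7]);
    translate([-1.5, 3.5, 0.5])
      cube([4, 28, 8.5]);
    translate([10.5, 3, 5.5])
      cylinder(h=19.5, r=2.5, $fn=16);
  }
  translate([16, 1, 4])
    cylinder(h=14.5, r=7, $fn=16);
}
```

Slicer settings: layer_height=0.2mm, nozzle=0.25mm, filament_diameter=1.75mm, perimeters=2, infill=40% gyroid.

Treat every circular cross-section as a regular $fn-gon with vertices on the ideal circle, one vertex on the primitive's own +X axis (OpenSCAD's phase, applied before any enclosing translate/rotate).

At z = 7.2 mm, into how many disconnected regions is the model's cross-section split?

2

At z = 7.2 mm: the cube is absent (z outside [0, 7]); the cube at (-1.5, 3.5) (footprint 4×28) is included at this height; the r=2.5 cylinder at (10.5, 3) gives a regular 16-gon of circumradius 2.5 (constant along its height); Taking the union: the 2 present regions are separate (no shared area or edge), so areas and boundary lengths simply add and each stays a separate island — 2 connected regions; the cylinder at (16, 1): section is a regular 16-gon, circumradius r=7; Taking the union: the regions partially overlap (shared area 13.99 mm²), so overlapping operands fuse into one piece — 2 connected regions. The result has 2 disconnected regions.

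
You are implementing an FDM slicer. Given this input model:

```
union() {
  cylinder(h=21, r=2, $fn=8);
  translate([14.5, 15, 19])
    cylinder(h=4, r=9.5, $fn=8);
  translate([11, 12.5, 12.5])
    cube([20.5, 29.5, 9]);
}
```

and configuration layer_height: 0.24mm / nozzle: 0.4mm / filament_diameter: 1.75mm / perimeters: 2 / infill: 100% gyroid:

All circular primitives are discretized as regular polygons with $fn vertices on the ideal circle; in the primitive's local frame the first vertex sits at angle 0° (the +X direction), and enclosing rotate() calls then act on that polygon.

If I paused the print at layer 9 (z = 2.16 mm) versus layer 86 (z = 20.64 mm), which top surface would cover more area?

Layer 9 (z = 2.16): the r=2 cylinder contributes a regular 8-gon of circumradius 2 (area = (8/2)·2.000²·sin(360°/8) = 11.31 mm²); the cylinder at (14.5, 15) is absent (z outside [19, 23]); the cube at (11, 12.5) is absent (z outside [12.5, 21.5]); Taking the union: only the r=2 cylinder is present, so the union is just that shape — area = 11.31 mm². So its area = 11.31 mm². Layer 86 (z = 20.64): the cylinder: section is a regular 8-gon, circumradius r=2 (area = (8/2)·2.000²·sin(360°/8) = 11.31 mm²); the cylinder at (14.5, 15): section is a regular 8-gon, circumradius r=9.5 (area = (8/2)·9.500²·sin(360°/8) = 255.27 mm²); the cube at (11, 12.5) is present — its section is the full 20.5×29.5 rectangle (area 604.75 mm²); Taking the union: the regions partially overlap — summed areas 871.33 mm² minus the doubly-counted overlap 125.73 mm² gives 745.59 mm² — area = 745.59 mm². So its area = 745.59 mm². Layer 86 is larger (745.59 vs 11.31 mm²).

layer 86 (z = 20.64 mm)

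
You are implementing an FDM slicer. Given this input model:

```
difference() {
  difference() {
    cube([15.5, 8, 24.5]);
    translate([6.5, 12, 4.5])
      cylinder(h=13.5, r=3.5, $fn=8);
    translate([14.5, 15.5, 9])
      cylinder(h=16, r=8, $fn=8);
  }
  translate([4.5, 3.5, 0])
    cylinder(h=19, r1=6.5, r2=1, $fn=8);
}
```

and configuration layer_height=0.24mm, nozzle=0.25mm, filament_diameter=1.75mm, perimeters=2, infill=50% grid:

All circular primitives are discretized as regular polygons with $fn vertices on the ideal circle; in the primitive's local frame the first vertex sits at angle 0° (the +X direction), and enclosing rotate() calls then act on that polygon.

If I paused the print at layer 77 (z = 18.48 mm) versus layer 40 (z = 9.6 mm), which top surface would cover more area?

Layer 77 (z = 18.48): the cube (footprint 15.5×8) is included at this height (area 124.00 mm²); the cylinder at (6.5, 12) is absent (z outside [4.5, 18]); the r=8 cylinder at (14.5, 15.5) contributes a regular 8-gon of circumradius 8 (area = (8/2)·8.000²·sin(360°/8) = 181.02 mm²); After the difference (first − rest): starting from the 15.5×8 cube (124.00 mm²), the r=8 cylinder at (14.5, 15.5) partially overlaps it — only the 0.59 mm² overlap (of its 181.02 mm²) is removed, clipping the outline — area = 123.41 mm²; the cone at (4.5, 3.5): at t=0.973 of its height the radius interpolates to r₁+(r₂−r₁)t = 1.151, giving a regular 8-gon of that circumradius (area = (8/2)·1.151²·sin(360°/8) = 3.74 mm²); Taking the first minus the rest: starting from the result so far (123.41 mm²), the cone at (4.5, 3.5) lies wholly inside it (removes its full 3.74 mm² and its 7.04 mm outline becomes a hole wall) — area = 119.66 mm². So its area = 119.66 mm². Layer 40 (z = 9.6): the cube (footprint 15.5×8) is included at this height (area 124.00 mm²); the cylinder at (6.5, 12): section is a regular 8-gon, circumradius r=3.5 (area = (8/2)·3.500²·sin(360°/8) = 34.65 mm²); the r=8 cylinder at (14.5, 15.5) contributes a regular 8-gon of circumradius 8 (area = (8/2)·8.000²·sin(360°/8) = 181.02 mm²); Subtracting the remaining from the first: starting from the 15.5×8 cube (124.00 mm²), the r=3.5 cylinder at (6.5, 12) misses the remaining region (no effect); the r=8 cylinder at (14.5, 15.5) partially overlaps it — only the 0.59 mm² overlap (of its 181.02 mm²) is removed, clipping the outline — area = 123.41 mm²; the cone at (4.5, 3.5): at t=0.505 of its height the radius interpolates to r₁+(r₂−r₁)t = 3.721, giving a regular 8-gon of that circumradius (area = (8/2)·3.721²·sin(360°/8) = 39.16 mm²); Taking the first minus the rest: starting from that combined region (123.41 mm²), the cone at (4.5, 3.5) partially overlaps it — only the 39.05 mm² overlap (of its 39.16 mm²) is removed, clipping the outline — area = 84.36 mm². So its area = 84.36 mm². Layer 77 is larger (119.66 vs 84.36 mm²).

layer 77 (z = 18.48 mm)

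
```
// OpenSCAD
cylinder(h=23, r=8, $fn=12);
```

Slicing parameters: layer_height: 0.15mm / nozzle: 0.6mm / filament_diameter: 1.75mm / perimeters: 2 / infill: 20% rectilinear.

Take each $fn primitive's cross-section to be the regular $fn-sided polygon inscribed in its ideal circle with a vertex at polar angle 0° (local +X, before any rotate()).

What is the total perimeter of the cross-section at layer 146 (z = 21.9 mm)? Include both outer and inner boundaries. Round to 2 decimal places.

At z = 21.9 mm: the r=8 cylinder gives a regular 12-gon of circumradius 8 (constant along its height) (perimeter = 2·12·8.000·sin(180°/12) = 49.69 mm). Overall, the cross-section is a single solid region. Total boundary length (outer) = 49.69 mm.

49.69 mm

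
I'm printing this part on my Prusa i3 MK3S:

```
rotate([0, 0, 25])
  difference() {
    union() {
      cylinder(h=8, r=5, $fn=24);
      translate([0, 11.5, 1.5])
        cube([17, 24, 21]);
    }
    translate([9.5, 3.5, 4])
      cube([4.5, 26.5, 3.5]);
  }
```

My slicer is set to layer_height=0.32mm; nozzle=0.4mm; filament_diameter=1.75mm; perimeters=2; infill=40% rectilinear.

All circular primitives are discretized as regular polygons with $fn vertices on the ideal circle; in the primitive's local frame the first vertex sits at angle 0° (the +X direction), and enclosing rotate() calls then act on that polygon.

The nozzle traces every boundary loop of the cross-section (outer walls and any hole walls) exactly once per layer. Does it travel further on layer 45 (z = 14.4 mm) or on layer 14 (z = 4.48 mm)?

Layer 45 (z = 14.4): the cylinder is not intersected at this z (z outside [0, 8]); the 17×24 cube at (0, 11.5) contributes its full rectangle (perimeter 82.00 mm); Taking the union: only the 17×24 cube at (0, 11.5) is present, so the union is just that shape — boundary = 82.00 mm; the cube at (9.5, 3.5) is absent (z outside [4, 7.5]); Taking the first minus the rest: none of the subtracted shapes is present at this height, so the result so far is unchanged — boundary = 82.00 mm; (whole slice rotated 25° about Z — lengths, areas and connectivity unchanged). So its perimeter = 82.00 mm. Layer 14 (z = 4.48): the r=5 cylinder contributes a regular 24-gon of circumradius 5 (perimeter = 2·24·5.000·sin(180°/24) = 31.33 mm); the cube at (0, 11.5) (footprint 17×24) is included at this height (perimeter 82.00 mm); Merging all regions: the 2 present regions are separate (no shared area or edge), so areas and boundary lengths simply add and each stays a separate island — boundary = 113.33 mm; the cube at (9.5, 3.5) (footprint 4.5×26.5) is included at this height (perimeter 62.00 mm); Taking the first minus the rest: starting from the result so far, the 4.5×26.5 cube at (9.5, 3.5) partially overlaps it — only the 83.25 mm² overlap (of its 119.25 mm²) is removed, clipping the outline — boundary = 150.33 mm; (rotated 25° about Z; rotation is an isometry so areas/perimeters/island counts are preserved). So its perimeter = 150.33 mm. Layer 14 is larger (150.33 vs 82.00 mm).

layer 14 (z = 4.48 mm)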